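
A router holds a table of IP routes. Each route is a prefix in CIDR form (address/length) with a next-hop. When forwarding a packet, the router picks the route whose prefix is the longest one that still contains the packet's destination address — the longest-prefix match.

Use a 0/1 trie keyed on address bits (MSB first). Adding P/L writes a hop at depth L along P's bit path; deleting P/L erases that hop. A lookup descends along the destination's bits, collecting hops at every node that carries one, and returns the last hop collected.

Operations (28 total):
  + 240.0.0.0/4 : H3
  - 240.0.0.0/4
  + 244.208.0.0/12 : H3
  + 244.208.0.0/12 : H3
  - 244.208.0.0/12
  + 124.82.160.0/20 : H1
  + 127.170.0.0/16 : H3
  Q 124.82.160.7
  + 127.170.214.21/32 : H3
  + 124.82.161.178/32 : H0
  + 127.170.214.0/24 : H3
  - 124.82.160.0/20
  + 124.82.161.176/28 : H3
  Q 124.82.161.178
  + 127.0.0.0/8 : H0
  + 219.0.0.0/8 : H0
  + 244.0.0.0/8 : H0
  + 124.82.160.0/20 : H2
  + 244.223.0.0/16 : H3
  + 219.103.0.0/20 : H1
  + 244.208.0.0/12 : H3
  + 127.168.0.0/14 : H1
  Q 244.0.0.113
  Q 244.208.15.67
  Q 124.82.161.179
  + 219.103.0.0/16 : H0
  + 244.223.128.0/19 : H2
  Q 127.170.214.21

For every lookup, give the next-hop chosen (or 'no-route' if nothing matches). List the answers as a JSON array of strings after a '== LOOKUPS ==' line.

Apply in order:
  + 240.0.0.0/4 (H3) depth=4
  del 240.0.0.0/4 (clear depth 4)
  + 244.208.0.0/12 (H3) depth=12
  + 244.208.0.0/12 (H3) depth=12
  del 244.208.0.0/12 (clear depth 12)
  + 124.82.160.0/20 (H1) depth=20
  + 127.170.0.0/16 (H3) depth=16
  ? 124.82.160.7  path d0:-→d1:-→d2:-→d3:-→d4:-→d5:-→d6:-→d7:-→d8:-→d9:-→d10:-→d11:-→d12:-→d13:-→d14:-→d15:-→d16:-→d17:-→d18:-→d19:-→d20:H1  best=H1
  + 127.170.214.21/32 (H3) depth=32
  + 124.82.161.178/32 (H0) depth=32
  + 127.170.214.0/24 (H3) depth=24
  del 124.82.160.0/20 (clear depth 20)
  + 124.82.161.176/28 (H3) depth=28
  ? 124.82.161.178  path d0:-→d1:-→d2:-→d3:-→d4:-→d5:-→d6:-→d7:-→d8:-→d9:-→d10:-→d11:-→d12:-→d13:-→d14:-→d15:-→d16:-→d17:-→d18:-→d19:-→d20:-→d21:-→d22:-→d23:-→d24:-→d25:-→d26:-→d27:-→d28:H3→d29:-→d30:-→d31:-→d32:H0  best=H0
  + 127.0.0.0/8 (H0) depth=8
  + 219.0.0.0/8 (H0) depth=8
  + 244.0.0.0/8 (H0) depth=8
  + 124.82.160.0/20 (H2) depth=20
  + 244.223.0.0/16 (H3) depth=16
  + 219.103.0.0/20 (H1) depth=20
  + 244.208.0.0/12 (H3) depth=12
  + 127.168.0.0/14 (H1) depth=14
  ? 244.0.0.113  path d0:-→d1:-→d2:-→d3:-→d4:-→d5:-→d6:-→d7:-→d8:H0  best=H0
  ? 244.208.15.67  path d0:-→d1:-→d2:-→d3:-→d4:-→d5:-→d6:-→d7:-→d8:H0→d9:-→d10:-→d11:-→d12:H3  best=H3
  ? 124.82.161.179  path d0:-→d1:-→d2:-→d3:-→d4:-→d5:-→d6:-→d7:-→d8:-→d9:-→d10:-→d11:-→d12:-→d13:-→d14:-→d15:-→d16:-→d17:-→d18:-→d19:-→d20:H2→d21:-→d22:-→d23:-→d24:-→d25:-→d26:-→d27:-→d28:H3→d29:-→d30:-→d31:-  best=H3
  + 219.103.0.0/16 (H0) depth=16
  + 244.223.128.0/19 (H2) depth=19
  ? 127.170.214.21  path d0:-→d1:-→d2:-→d3:-→d4:-→d5:-→d6:-→d7:-→d8:H0→d9:-→d10:-→d11:-→d12:-→d13:-→d14:H1→d15:-→d16:H3→d17:-→d18:-→d19:-→d20:-→d21:-→d22:-→d23:-→d24:H3→d25:-→d26:-→d27:-→d28:-→d29:-→d30:-→d31:-→d32:H3  best=H3

== LOOKUPS ==
["H1","H0","H0","H3","H3","H3"]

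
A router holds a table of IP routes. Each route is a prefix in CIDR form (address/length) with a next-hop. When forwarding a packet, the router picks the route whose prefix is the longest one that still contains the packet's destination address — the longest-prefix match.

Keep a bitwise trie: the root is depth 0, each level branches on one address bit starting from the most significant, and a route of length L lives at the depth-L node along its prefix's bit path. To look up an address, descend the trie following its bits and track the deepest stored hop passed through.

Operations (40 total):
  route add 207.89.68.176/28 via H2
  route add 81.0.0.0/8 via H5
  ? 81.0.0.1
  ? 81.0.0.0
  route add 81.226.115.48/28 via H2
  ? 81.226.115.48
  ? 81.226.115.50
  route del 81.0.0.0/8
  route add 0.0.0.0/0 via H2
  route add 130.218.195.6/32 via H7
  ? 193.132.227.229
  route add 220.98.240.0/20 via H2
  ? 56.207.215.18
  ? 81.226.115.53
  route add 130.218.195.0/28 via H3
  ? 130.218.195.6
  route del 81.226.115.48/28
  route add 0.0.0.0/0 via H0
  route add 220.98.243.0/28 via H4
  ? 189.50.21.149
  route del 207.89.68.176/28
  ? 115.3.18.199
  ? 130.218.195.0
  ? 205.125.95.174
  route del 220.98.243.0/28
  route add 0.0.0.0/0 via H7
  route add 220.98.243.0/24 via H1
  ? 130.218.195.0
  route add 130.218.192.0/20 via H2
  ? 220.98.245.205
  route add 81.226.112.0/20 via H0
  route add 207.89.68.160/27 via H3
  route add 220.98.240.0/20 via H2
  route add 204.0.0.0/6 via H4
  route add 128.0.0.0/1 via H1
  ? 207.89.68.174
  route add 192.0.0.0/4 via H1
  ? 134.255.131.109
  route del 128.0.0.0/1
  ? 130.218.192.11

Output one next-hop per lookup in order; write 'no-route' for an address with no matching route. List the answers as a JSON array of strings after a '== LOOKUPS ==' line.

Apply in order:
  add 207.89.68.176/28 -> H2 at depth 28
  add 81.0.0.0/8 -> H5 at depth 8
  lookup 81.0.0.1: bits 01010001 walk d0:-→d1:-→d2:-→d3:-→d4:-→d5:-→d6:-→d7:-→d8:H5 -> H5
  lookup 81.0.0.0: bits 01010001 walk d0:-→d1:-→d2:-→d3:-→d4:-→d5:-→d6:-→d7:-→d8:H5 -> H5
  add 81.226.115.48/28 -> H2 at depth 28
  lookup 81.226.115.48: bits 0101000111100010011100110011 walk d0:-→d1:-→d2:-→d3:-→d4:-→d5:-→d6:-→d7:-→d8:H5→d9:-→d10:-→d11:-→d12:-→d13:-→d14:-→d15:-→d16:-→d17:-→d18:-→d19:-→d20:-→d21:-→d22:-→d23:-→d24:-→d25:-→d26:-→d27:-→d28:H2 -> H2
  lookup 81.226.115.50: bits 0101000111100010011100110011 walk d0:-→d1:-→d2:-→d3:-→d4:-→d5:-→d6:-→d7:-→d8:H5→d9:-→d10:-→d11:-→d12:-→d13:-→d14:-→d15:-→d16:-→d17:-→d18:-→d19:-→d20:-→d21:-→d22:-→d23:-→d24:-→d25:-→d26:-→d27:-→d28:H2 -> H2
  del 81.0.0.0/8 (clear depth 8)
  add 0.0.0.0/0 -> H2 at depth 0
  add 130.218.195.6/32 -> H7 at depth 32
  lookup 193.132.227.229: bits 1100 walk d0:H2→d1:-→d2:-→d3:-→d4:- -> H2
  add 220.98.240.0/20 -> H2 at depth 20
  lookup 56.207.215.18: bits 0 walk d0:H2→d1:- -> H2
  lookup 81.226.115.53: bits 0101000111100010011100110011 walk d0:H2→d1:-→d2:-→d3:-→d4:-→d5:-→d6:-→d7:-→d8:-→d9:-→d10:-→d11:-→d12:-→d13:-→d14:-→d15:-→d16:-→d17:-→d18:-→d19:-→d20:-→d21:-→d22:-→d23:-→d24:-→d25:-→d26:-→d27:-→d28:H2 -> H2
  add 130.218.195.0/28 -> H3 at depth 28
  lookup 130.218.195.6: bits 10000010110110101100001100000110 walk d0:H2→d1:-→d2:-→d3:-→d4:-→d5:-→d6:-→d7:-→d8:-→d9:-→d10:-→d11:-→d12:-→d13:-→d14:-→d15:-→d16:-→d17:-→d18:-→d19:-→d20:-→d21:-→d22:-→d23:-→d24:-→d25:-→d26:-→d27:-→d28:H3→d29:-→d30:-→d31:-→d32:H7 -> H7
  del 81.226.115.48/28 (clear depth 28)
  add 0.0.0.0/0 -> H0 at depth 0
  add 220.98.243.0/28 -> H4 at depth 28
  lookup 189.50.21.149: bits 10 walk d0:H0→d1:-→d2:- -> H0
  del 207.89.68.176/28 (clear depth 28)
  lookup 115.3.18.199: bits 01 walk d0:H0→d1:-→d2:- -> H0
  lookup 130.218.195.0: bits 10000010110110101100001100000 walk d0:H0→d1:-→d2:-→d3:-→d4:-→d5:-→d6:-→d7:-→d8:-→d9:-→d10:-→d11:-→d12:-→d13:-→d14:-→d15:-→d16:-→d17:-→d18:-→d19:-→d20:-→d21:-→d22:-→d23:-→d24:-→d25:-→d26:-→d27:-→d28:H3→d29:- -> H3
  lookup 205.125.95.174: bits 110011 walk d0:H0→d1:-→d2:-→d3:-→d4:-→d5:-→d6:- -> H0
  del 220.98.243.0/28 (clear depth 28)
  add 0.0.0.0/0 -> H7 at depth 0
  add 220.98.243.0/24 -> H1 at depth 24
  lookup 130.218.195.0: bits 10000010110110101100001100000 walk d0:H7→d1:-→d2:-→d3:-→d4:-→d5:-→d6:-→d7:-→d8:-→d9:-→d10:-→d11:-→d12:-→d13:-→d14:-→d15:-→d16:-→d17:-→d18:-→d19:-→d20:-→d21:-→d22:-→d23:-→d24:-→d25:-→d26:-→d27:-→d28:H3→d29:- -> H3
  add 130.218.192.0/20 -> H2 at depth 20
  lookup 220.98.245.205: bits 110111000110001011110 walk d0:H7→d1:-→d2:-→d3:-→d4:-→d5:-→d6:-→d7:-→d8:-→d9:-→d10:-→d11:-→d12:-→d13:-→d14:-→d15:-→d16:-→d17:-→d18:-→d19:-→d20:H2→d21:- -> H2
  add 81.226.112.0/20 -> H0 at depth 20
  add 207.89.68.160/27 -> H3 at depth 27
  add 220.98.240.0/20 -> H2 at depth 20
  add 204.0.0.0/6 -> H4 at depth 6
  add 128.0.0.0/1 -> H1 at depth 1
  lookup 207.89.68.174: bits 110011110101100101000100101 walk d0:H7→d1:H1→d2:-→d3:-→d4:-→d5:-→d6:H4→d7:-→d8:-→d9:-→d10:-→d11:-→d12:-→d13:-→d14:-→d15:-→d16:-→d17:-→d18:-→d19:-→d20:-→d21:-→d22:-→d23:-→d24:-→d25:-→d26:-→d27:H3 -> H3
  add 192.0.0.0/4 -> H1 at depth 4
  lookup 134.255.131.109: bits 10000 walk d0:H7→d1:H1→d2:-→d3:-→d4:-→d5:- -> H1
  del 128.0.0.0/1 (clear depth 1)
  lookup 130.218.192.11: bits 1000001011011010110000 walk d0:H7→d1:-→d2:-→d3:-→d4:-→d5:-→d6:-→d7:-→d8:-→d9:-→d10:-→d11:-→d12:-→d13:-→d14:-→d15:-→d16:-→d17:-→d18:-→d19:-→d20:H2→d21:-→d22:- -> H2

== LOOKUPS ==
["H5","H5","H2","H2","H2","H2","H2","H7","H0","H0","H3","H0","H3","H2","H3","H1","H2"]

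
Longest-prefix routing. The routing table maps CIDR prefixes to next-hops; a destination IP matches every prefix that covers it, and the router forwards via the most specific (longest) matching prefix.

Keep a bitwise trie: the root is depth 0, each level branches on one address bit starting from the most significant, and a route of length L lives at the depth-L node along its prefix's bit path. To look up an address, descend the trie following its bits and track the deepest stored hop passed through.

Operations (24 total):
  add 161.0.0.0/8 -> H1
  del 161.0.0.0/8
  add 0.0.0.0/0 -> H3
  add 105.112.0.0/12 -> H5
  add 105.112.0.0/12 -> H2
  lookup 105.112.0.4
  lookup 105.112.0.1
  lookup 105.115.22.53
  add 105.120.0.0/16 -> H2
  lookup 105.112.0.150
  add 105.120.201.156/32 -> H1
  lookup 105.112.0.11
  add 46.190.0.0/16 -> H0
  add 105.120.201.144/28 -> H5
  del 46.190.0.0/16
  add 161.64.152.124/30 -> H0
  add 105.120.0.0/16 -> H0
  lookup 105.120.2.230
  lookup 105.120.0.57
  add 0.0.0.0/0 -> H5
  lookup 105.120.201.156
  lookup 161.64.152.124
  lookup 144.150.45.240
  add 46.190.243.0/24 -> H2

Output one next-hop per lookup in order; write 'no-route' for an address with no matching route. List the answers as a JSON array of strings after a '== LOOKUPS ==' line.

Trace:
  add 161.0.0.0/8 -> H1 at depth 8
  - 161.0.0.0/8 clear@8
  add 0.0.0.0/0 -> H3 at depth 0
  add 105.112.0.0/12 -> H5 at depth 12
  add 105.112.0.0/12 -> H2 at depth 12
  lookup 105.112.0.4: bits 011010010111 walk d0:H3→d1:-→d2:-→d3:-→d4:-→d5:-→d6:-→d7:-→d8:-→d9:-→d10:-→d11:-→d12:H2 -> H2
  lookup 105.112.0.1: bits 011010010111 walk d0:H3→d1:-→d2:-→d3:-→d4:-→d5:-→d6:-→d7:-→d8:-→d9:-→d10:-→d11:-→d12:H2 -> H2
  lookup 105.115.22.53: bits 011010010111 walk d0:H3→d1:-→d2:-→d3:-→d4:-→d5:-→d6:-→d7:-→d8:-→d9:-→d10:-→d11:-→d12:H2 -> H2
  add 105.120.0.0/16 -> H2 at depth 16
  lookup 105.112.0.150: bits 011010010111 walk d0:H3→d1:-→d2:-→d3:-→d4:-→d5:-→d6:-→d7:-→d8:-→d9:-→d10:-→d11:-→d12:H2 -> H2
  add 105.120.201.156/32 -> H1 at depth 32
  lookup 105.112.0.11: bits 011010010111 walk d0:H3→d1:-→d2:-→d3:-→d4:-→d5:-→d6:-→d7:-→d8:-→d9:-→d10:-→d11:-→d12:H2 -> H2
  add 46.190.0.0/16 -> H0 at depth 16
  add 105.120.201.144/28 -> H5 at depth 28
  - 46.190.0.0/16 clear@16
  add 161.64.152.124/30 -> H0 at depth 30
  add 105.120.0.0/16 -> H0 at depth 16
  lookup 105.120.2.230: bits 0110100101111000 walk d0:H3→d1:-→d2:-→d3:-→d4:-→d5:-→d6:-→d7:-→d8:-→d9:-→d10:-→d11:-→d12:H2→d13:-→d14:-→d15:-→d16:H0 -> H0
  lookup 105.120.0.57: bits 0110100101111000 walk d0:H3→d1:-→d2:-→d3:-→d4:-→d5:-→d6:-→d7:-→d8:-→d9:-→d10:-→d11:-→d12:H2→d13:-→d14:-→d15:-→d16:H0 -> H0
  add 0.0.0.0/0 -> H5 at depth 0
  lookup 105.120.201.156: bits 01101001011110001100100110011100 walk d0:H5→d1:-→d2:-→d3:-→d4:-→d5:-→d6:-→d7:-→d8:-→d9:-→d10:-→d11:-→d12:H2→d13:-→d14:-→d15:-→d16:H0→d17:-→d18:-→d19:-→d20:-→d21:-→d22:-→d23:-→d24:-→d25:-→d26:-→d27:-→d28:H5→d29:-→d30:-→d31:-→d32:H1 -> H1
  lookup 161.64.152.124: bits 101000010100000010011000011111 walk d0:H5→d1:-→d2:-→d3:-→d4:-→d5:-→d6:-→d7:-→d8:-→d9:-→d10:-→d11:-→d12:-→d13:-→d14:-→d15:-→d16:-→d17:-→d18:-→d19:-→d20:-→d21:-→d22:-→d23:-→d24:-→d25:-→d26:-→d27:-→d28:-→d29:-→d30:H0 -> H0
  lookup 144.150.45.240: bits 10 walk d0:H5→d1:-→d2:- -> H5
  add 46.190.243.0/24 -> H2 at depth 24

== LOOKUPS ==
["H2","H2","H2","H2","H2","H0","H0","H1","H0","H5"]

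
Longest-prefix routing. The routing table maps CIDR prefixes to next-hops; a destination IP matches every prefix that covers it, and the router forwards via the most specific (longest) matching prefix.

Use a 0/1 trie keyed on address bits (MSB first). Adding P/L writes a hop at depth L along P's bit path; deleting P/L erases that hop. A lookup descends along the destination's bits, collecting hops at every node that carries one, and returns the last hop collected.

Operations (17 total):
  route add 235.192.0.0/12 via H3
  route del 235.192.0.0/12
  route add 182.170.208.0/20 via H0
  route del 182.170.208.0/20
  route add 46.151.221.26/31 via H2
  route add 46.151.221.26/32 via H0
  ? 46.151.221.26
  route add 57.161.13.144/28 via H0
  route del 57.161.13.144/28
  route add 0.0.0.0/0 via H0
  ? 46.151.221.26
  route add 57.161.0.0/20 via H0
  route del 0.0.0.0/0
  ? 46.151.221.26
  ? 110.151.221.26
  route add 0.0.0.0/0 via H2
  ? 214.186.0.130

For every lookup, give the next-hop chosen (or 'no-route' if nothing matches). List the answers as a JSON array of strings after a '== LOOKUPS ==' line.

Trace:
  add 235.192.0.0/12 -> H3 at depth 12
  - 235.192.0.0/12 clear@12
  add 182.170.208.0/20 -> H0 at depth 20
  - 182.170.208.0/20 clear@20
  add 46.151.221.26/31 -> H2 at depth 31
  add 46.151.221.26/32 -> H0 at depth 32
  Q 46.151.221.26: descend 00101110100101111101110100011010 ; hops seen [H2,H0] ; pick H0
  add 57.161.13.144/28 -> H0 at depth 28
  - 57.161.13.144/28 clear@28
  add 0.0.0.0/0 -> H0 at depth 0
  Q 46.151.221.26: descend 00101110100101111101110100011010 ; hops seen [H0,H2,H0] ; pick H0
  add 57.161.0.0/20 -> H0 at depth 20
  - 0.0.0.0/0 clear@0
  Q 46.151.221.26: descend 00101110100101111101110100011010 ; hops seen [H2,H0] ; pick H0
  Q 110.151.221.26: descend 0 ; hops seen [∅] ; pick no-route
  add 0.0.0.0/0 -> H2 at depth 0
  Q 214.186.0.130: descend 11 ; hops seen [H2] ; pick H2

== LOOKUPS ==
["H0","H0","H0","no-route","H2"]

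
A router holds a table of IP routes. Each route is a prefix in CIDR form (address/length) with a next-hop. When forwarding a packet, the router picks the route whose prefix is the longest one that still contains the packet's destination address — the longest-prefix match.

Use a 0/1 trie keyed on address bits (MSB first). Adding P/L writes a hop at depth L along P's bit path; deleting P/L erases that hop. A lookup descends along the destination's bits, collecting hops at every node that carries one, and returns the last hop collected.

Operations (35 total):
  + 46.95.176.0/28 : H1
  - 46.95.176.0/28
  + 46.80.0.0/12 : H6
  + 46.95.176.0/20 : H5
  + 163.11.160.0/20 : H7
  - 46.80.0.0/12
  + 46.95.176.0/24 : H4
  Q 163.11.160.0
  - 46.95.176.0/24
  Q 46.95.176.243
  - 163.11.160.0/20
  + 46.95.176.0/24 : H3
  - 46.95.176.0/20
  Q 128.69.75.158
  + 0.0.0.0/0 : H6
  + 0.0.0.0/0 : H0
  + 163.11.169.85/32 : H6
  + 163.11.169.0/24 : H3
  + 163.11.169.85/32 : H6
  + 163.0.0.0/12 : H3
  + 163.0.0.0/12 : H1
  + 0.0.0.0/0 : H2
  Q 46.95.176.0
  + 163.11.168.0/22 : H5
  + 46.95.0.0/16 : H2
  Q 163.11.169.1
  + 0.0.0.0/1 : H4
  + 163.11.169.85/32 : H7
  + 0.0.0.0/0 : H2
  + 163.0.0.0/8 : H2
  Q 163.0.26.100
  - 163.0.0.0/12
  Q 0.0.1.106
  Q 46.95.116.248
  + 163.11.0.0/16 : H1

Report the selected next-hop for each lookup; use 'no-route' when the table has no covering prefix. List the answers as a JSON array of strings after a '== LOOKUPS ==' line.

Process each operation:
  + 46.95.176.0/28 (H1) depth=28
  - 46.95.176.0/28 clear@28
  + 46.80.0.0/12 (H6) depth=12
  + 46.95.176.0/20 (H5) depth=20
  + 163.11.160.0/20 (H7) depth=20
  - 46.80.0.0/12 clear@12
  + 46.95.176.0/24 (H4) depth=24
  lookup 163.11.160.0: bits 10100011000010111010 walk d0:-→d1:-→d2:-→d3:-→d4:-→d5:-→d6:-→d7:-→d8:-→d9:-→d10:-→d11:-→d12:-→d13:-→d14:-→d15:-→d16:-→d17:-→d18:-→d19:-→d20:H7 -> H7
  - 46.95.176.0/24 clear@24
  lookup 46.95.176.243: bits 001011100101111110110000 walk d0:-→d1:-→d2:-→d3:-→d4:-→d5:-→d6:-→d7:-→d8:-→d9:-→d10:-→d11:-→d12:-→d13:-→d14:-→d15:-→d16:-→d17:-→d18:-→d19:-→d20:H5→d21:-→d22:-→d23:-→d24:- -> H5
  - 163.11.160.0/20 clear@20
  + 46.95.176.0/24 (H3) depth=24
  - 46.95.176.0/20 clear@20
  lookup 128.69.75.158: bits 10 walk d0:-→d1:-→d2:- -> no-route
  + 0.0.0.0/0 (H6) depth=0
  + 0.0.0.0/0 (H0) depth=0
  + 163.11.169.85/32 (H6) depth=32
  + 163.11.169.0/24 (H3) depth=24
  + 163.11.169.85/32 (H6) depth=32
  + 163.0.0.0/12 (H3) depth=12
  + 163.0.0.0/12 (H1) depth=12
  + 0.0.0.0/0 (H2) depth=0
  lookup 46.95.176.0: bits 0010111001011111101100000000 walk d0:H2→d1:-→d2:-→d3:-→d4:-→d5:-→d6:-→d7:-→d8:-→d9:-→d10:-→d11:-→d12:-→d13:-→d14:-→d15:-→d16:-→d17:-→d18:-→d19:-→d20:-→d21:-→d22:-→d23:-→d24:H3→d25:-→d26:-→d27:-→d28:- -> H3
  + 163.11.168.0/22 (H5) depth=22
  + 46.95.0.0/16 (H2) depth=16
  lookup 163.11.169.1: bits 1010001100001011101010010 walk d0:H2→d1:-→d2:-→d3:-→d4:-→d5:-→d6:-→d7:-→d8:-→d9:-→d10:-→d11:-→d12:H1→d13:-→d14:-→d15:-→d16:-→d17:-→d18:-→d19:-→d20:-→d21:-→d22:H5→d23:-→d24:H3→d25:- -> H3
  + 0.0.0.0/1 (H4) depth=1
  + 163.11.169.85/32 (H7) depth=32
  + 0.0.0.0/0 (H2) depth=0
  + 163.0.0.0/8 (H2) depth=8
  lookup 163.0.26.100: bits 101000110000 walk d0:H2→d1:-→d2:-→d3:-→d4:-→d5:-→d6:-→d7:-→d8:H2→d9:-→d10:-→d11:-→d12:H1 -> H1
  - 163.0.0.0/12 clear@12
  lookup 0.0.1.106: bits 00 walk d0:H2→d1:H4→d2:- -> H4
  lookup 46.95.116.248: bits 0010111001011111 walk d0:H2→d1:H4→d2:-→d3:-→d4:-→d5:-→d6:-→d7:-→d8:-→d9:-→d10:-→d11:-→d12:-→d13:-→d14:-→d15:-→d16:H2 -> H2
  + 163.11.0.0/16 (H1) depth=16

== LOOKUPS ==
["H7","H5","no-route","H3","H3","H1","H4","H2"]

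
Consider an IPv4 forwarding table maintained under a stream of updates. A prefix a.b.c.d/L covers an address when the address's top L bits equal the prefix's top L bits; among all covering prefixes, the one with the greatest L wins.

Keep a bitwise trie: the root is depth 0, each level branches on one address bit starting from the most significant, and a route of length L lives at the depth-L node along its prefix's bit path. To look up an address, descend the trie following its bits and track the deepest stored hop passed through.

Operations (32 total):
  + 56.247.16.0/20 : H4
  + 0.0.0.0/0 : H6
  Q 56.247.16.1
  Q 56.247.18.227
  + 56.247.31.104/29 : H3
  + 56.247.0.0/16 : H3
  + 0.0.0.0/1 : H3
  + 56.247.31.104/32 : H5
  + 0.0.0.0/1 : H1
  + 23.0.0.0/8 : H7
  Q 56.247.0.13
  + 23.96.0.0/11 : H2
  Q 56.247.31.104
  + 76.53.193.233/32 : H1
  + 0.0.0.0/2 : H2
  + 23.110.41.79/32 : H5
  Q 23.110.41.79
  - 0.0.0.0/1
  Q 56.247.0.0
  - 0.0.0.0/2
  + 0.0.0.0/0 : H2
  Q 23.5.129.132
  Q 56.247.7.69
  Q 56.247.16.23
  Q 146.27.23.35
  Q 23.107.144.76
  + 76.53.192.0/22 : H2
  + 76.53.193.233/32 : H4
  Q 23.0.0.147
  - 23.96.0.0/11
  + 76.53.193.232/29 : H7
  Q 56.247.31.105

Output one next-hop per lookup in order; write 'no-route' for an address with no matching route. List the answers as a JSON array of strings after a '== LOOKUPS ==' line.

Process each operation:
  + 56.247.16.0/20 (H4) depth=20
  + 0.0.0.0/0 (H6) depth=0
  Q 56.247.16.1: descend 00111000111101110001 ; hops seen [H6,H4] ; pick H4
  Q 56.247.18.227: descend 00111000111101110001 ; hops seen [H6,H4] ; pick H4
  + 56.247.31.104/29 (H3) depth=29
  + 56.247.0.0/16 (H3) depth=16
  + 0.0.0.0/1 (H3) depth=1
  + 56.247.31.104/32 (H5) depth=32
  + 0.0.0.0/1 (H1) depth=1
  + 23.0.0.0/8 (H7) depth=8
  Q 56.247.0.13: descend 0011100011110111000 ; hops seen [H6,H1,H3] ; pick H3
  + 23.96.0.0/11 (H2) depth=11
  Q 56.247.31.104: descend 00111000111101110001111101101000 ; hops seen [H6,H1,H3,H4,H3,H5] ; pick H5
  + 76.53.193.233/32 (H1) depth=32
  + 0.0.0.0/2 (H2) depth=2
  + 23.110.41.79/32 (H5) depth=32
  Q 23.110.41.79: descend 00010111011011100010100101001111 ; hops seen [H6,H1,H2,H7,H2,H5] ; pick H5
  - 0.0.0.0/1 clear@1
  Q 56.247.0.0: descend 0011100011110111000 ; hops seen [H6,H2,H3] ; pick H3
  - 0.0.0.0/2 clear@2
  + 0.0.0.0/0 (H2) depth=0
  Q 23.5.129.132: descend 000101110 ; hops seen [H2,H7] ; pick H7
  Q 56.247.7.69: descend 0011100011110111000 ; hops seen [H2,H3] ; pick H3
  Q 56.247.16.23: descend 00111000111101110001 ; hops seen [H2,H3,H4] ; pick H4
  Q 146.27.23.35: descend ε ; hops seen [H2] ; pick H2
  Q 23.107.144.76: descend 0001011101101 ; hops seen [H2,H7,H2] ; pick H2
  + 76.53.192.0/22 (H2) depth=22
  + 76.53.193.233/32 (H4) depth=32
  Q 23.0.0.147: descend 000101110 ; hops seen [H2,H7] ; pick H7
  - 23.96.0.0/11 clear@11
  + 76.53.193.232/29 (H7) depth=29
  Q 56.247.31.105: descend 0011100011110111000111110110100 ; hops seen [H2,H3,H4,H3] ; pick H3

== LOOKUPS ==
["H4","H4","H3","H5","H5","H3","H7","H3","H4","H2","H2","H7","H3"]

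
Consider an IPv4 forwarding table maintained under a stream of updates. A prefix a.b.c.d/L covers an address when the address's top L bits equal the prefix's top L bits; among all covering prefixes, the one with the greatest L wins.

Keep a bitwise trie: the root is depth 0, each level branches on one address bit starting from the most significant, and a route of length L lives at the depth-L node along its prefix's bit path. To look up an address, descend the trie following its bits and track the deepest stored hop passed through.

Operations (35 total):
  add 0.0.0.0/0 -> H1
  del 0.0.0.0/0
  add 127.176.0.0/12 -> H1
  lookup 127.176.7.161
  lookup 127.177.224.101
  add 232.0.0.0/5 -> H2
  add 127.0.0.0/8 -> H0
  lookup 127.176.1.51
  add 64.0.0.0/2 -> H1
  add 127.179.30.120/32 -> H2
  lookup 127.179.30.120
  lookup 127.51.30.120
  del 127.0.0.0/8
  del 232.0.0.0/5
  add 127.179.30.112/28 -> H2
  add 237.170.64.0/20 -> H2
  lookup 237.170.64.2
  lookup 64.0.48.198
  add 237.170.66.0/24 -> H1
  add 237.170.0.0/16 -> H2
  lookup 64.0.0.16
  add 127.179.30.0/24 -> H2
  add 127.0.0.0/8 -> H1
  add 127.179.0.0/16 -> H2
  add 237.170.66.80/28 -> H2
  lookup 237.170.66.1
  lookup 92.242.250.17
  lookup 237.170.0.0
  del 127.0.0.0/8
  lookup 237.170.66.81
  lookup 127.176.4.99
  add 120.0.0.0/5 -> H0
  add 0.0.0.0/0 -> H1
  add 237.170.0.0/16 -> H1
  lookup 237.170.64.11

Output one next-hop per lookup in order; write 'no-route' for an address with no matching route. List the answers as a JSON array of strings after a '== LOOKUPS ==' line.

Trace:
  + 0.0.0.0/0 (H1) depth=0
  del 0.0.0.0/0 (clear depth 0)
  + 127.176.0.0/12 (H1) depth=12
  ? 127.176.7.161  path d0:-→d1:-→d2:-→d3:-→d4:-→d5:-→d6:-→d7:-→d8:-→d9:-→d10:-→d11:-→d12:H1  best=H1
  ? 127.177.224.101  path d0:-→d1:-→d2:-→d3:-→d4:-→d5:-→d6:-→d7:-→d8:-→d9:-→d10:-→d11:-→d12:H1  best=H1
  + 232.0.0.0/5 (H2) depth=5
  + 127.0.0.0/8 (H0) depth=8
  ? 127.176.1.51  path d0:-→d1:-→d2:-→d3:-→d4:-→d5:-→d6:-→d7:-→d8:H0→d9:-→d10:-→d11:-→d12:H1  best=H1
  + 64.0.0.0/2 (H1) depth=2
  + 127.179.30.120/32 (H2) depth=32
  ? 127.179.30.120  path d0:-→d1:-→d2:H1→d3:-→d4:-→d5:-→d6:-→d7:-→d8:H0→d9:-→d10:-→d11:-→d12:H1→d13:-→d14:-→d15:-→d16:-→d17:-→d18:-→d19:-→d20:-→d21:-→d22:-→d23:-→d24:-→d25:-→d26:-→d27:-→d28:-→d29:-→d30:-→d31:-→d32:H2  best=H2
  ? 127.51.30.120  path d0:-→d1:-→d2:H1→d3:-→d4:-→d5:-→d6:-→d7:-→d8:H0  best=H0
  del 127.0.0.0/8 (clear depth 8)
  del 232.0.0.0/5 (clear depth 5)
  + 127.179.30.112/28 (H2) depth=28
  + 237.170.64.0/20 (H2) depth=20
  ? 237.170.64.2  path d0:-→d1:-→d2:-→d3:-→d4:-→d5:-→d6:-→d7:-→d8:-→d9:-→d10:-→d11:-→d12:-→d13:-→d14:-→d15:-→d16:-→d17:-→d18:-→d19:-→d20:H2  best=H2
  ? 64.0.48.198  path d0:-→d1:-→d2:H1  best=H1
  + 237.170.66.0/24 (H1) depth=24
  + 237.170.0.0/16 (H2) depth=16
  ? 64.0.0.16  path d0:-→d1:-→d2:H1  best=H1
  + 127.179.30.0/24 (H2) depth=24
  + 127.0.0.0/8 (H1) depth=8
  + 127.179.0.0/16 (H2) depth=16
  + 237.170.66.80/28 (H2) depth=28
  ? 237.170.66.1  path d0:-→d1:-→d2:-→d3:-→d4:-→d5:-→d6:-→d7:-→d8:-→d9:-→d10:-→d11:-→d12:-→d13:-→d14:-→d15:-→d16:H2→d17:-→d18:-→d19:-→d20:H2→d21:-→d22:-→d23:-→d24:H1→d25:-  best=H1
  ? 92.242.250.17  path d0:-→d1:-→d2:H1  best=H1
  ? 237.170.0.0  path d0:-→d1:-→d2:-→d3:-→d4:-→d5:-→d6:-→d7:-→d8:-→d9:-→d10:-→d11:-→d12:-→d13:-→d14:-→d15:-→d16:H2→d17:-  best=H2
  del 127.0.0.0/8 (clear depth 8)
  ? 237.170.66.81  path d0:-→d1:-→d2:-→d3:-→d4:-→d5:-→d6:-→d7:-→d8:-→d9:-→d10:-→d11:-→d12:-→d13:-→d14:-→d15:-→d16:H2→d17:-→d18:-→d19:-→d20:H2→d21:-→d22:-→d23:-→d24:H1→d25:-→d26:-→d27:-→d28:H2  best=H2
  ? 127.176.4.99  path d0:-→d1:-→d2:H1→d3:-→d4:-→d5:-→d6:-→d7:-→d8:-→d9:-→d10:-→d11:-→d12:H1→d13:-→d14:-  best=H1
  + 120.0.0.0/5 (H0) depth=5
  + 0.0.0.0/0 (H1) depth=0
  + 237.170.0.0/16 (H1) depth=16
  ? 237.170.64.11  path d0:H1→d1:-→d2:-→d3:-→d4:-→d5:-→d6:-→d7:-→d8:-→d9:-→d10:-→d11:-→d12:-→d13:-→d14:-→d15:-→d16:H1→d17:-→d18:-→d19:-→d20:H2→d21:-→d22:-  best=H2

== LOOKUPS ==
["H1","H1","H1","H2","H0","H2","H1","H1","H1","H1","H2","H2","H1","H2"]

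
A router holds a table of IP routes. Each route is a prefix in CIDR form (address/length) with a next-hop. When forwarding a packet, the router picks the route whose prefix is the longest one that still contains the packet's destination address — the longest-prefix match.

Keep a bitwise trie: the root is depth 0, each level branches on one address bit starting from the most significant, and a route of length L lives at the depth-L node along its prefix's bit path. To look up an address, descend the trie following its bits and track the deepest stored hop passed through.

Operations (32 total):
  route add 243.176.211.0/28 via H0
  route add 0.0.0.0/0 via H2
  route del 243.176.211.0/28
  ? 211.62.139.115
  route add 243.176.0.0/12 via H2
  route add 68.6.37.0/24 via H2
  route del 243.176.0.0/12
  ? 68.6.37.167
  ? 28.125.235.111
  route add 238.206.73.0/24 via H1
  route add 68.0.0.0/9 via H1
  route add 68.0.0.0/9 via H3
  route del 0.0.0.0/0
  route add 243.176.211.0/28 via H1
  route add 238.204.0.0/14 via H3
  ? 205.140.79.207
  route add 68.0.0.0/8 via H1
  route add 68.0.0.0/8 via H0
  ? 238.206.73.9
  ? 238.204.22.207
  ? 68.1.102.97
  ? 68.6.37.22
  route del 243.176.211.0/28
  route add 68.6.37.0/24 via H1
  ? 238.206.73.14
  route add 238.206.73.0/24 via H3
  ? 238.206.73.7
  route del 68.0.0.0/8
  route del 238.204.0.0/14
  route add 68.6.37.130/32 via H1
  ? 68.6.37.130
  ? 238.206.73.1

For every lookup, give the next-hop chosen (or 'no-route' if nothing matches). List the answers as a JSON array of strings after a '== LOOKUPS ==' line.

Apply in order:
  add 243.176.211.0/28 -> H0 at depth 28
  add 0.0.0.0/0 -> H2 at depth 0
  - 243.176.211.0/28 clear@28
  lookup 211.62.139.115: bits 11 walk d0:H2→d1:-→d2:- -> H2
  add 243.176.0.0/12 -> H2 at depth 12
  add 68.6.37.0/24 -> H2 at depth 24
  - 243.176.0.0/12 clear@12
  lookup 68.6.37.167: bits 010001000000011000100101 walk d0:H2→d1:-→d2:-→d3:-→d4:-→d5:-→d6:-→d7:-→d8:-→d9:-→d10:-→d11:-→d12:-→d13:-→d14:-→d15:-→d16:-→d17:-→d18:-→d19:-→d20:-→d21:-→d22:-→d23:-→d24:H2 -> H2
  lookup 28.125.235.111: bits 0 walk d0:H2→d1:- -> H2
  add 238.206.73.0/24 -> H1 at depth 24
  add 68.0.0.0/9 -> H1 at depth 9
  add 68.0.0.0/9 -> H3 at depth 9
  - 0.0.0.0/0 clear@0
  add 243.176.211.0/28 -> H1 at depth 28
  add 238.204.0.0/14 -> H3 at depth 14
  lookup 205.140.79.207: bits 11 walk d0:-→d1:-→d2:- -> no-route
  add 68.0.0.0/8 -> H1 at depth 8
  add 68.0.0.0/8 -> H0 at depth 8
  lookup 238.206.73.9: bits 111011101100111001001001 walk d0:-→d1:-→d2:-→d3:-→d4:-→d5:-→d6:-→d7:-→d8:-→d9:-→d10:-→d11:-→d12:-→d13:-→d14:H3→d15:-→d16:-→d17:-→d18:-→d19:-→d20:-→d21:-→d22:-→d23:-→d24:H1 -> H1
  lookup 238.204.22.207: bits 11101110110011 walk d0:-→d1:-→d2:-→d3:-→d4:-→d5:-→d6:-→d7:-→d8:-→d9:-→d10:-→d11:-→d12:-→d13:-→d14:H3 -> H3
  lookup 68.1.102.97: bits 0100010000000 walk d0:-→d1:-→d2:-→d3:-→d4:-→d5:-→d6:-→d7:-→d8:H0→d9:H3→d10:-→d11:-→d12:-→d13:- -> H3
  lookup 68.6.37.22: bits 010001000000011000100101 walk d0:-→d1:-→d2:-→d3:-→d4:-→d5:-→d6:-→d7:-→d8:H0→d9:H3→d10:-→d11:-→d12:-→d13:-→d14:-→d15:-→d16:-→d17:-→d18:-→d19:-→d20:-→d21:-→d22:-→d23:-→d24:H2 -> H2
  - 243.176.211.0/28 clear@28
  add 68.6.37.0/24 -> H1 at depth 24
  lookup 238.206.73.14: bits 111011101100111001001001 walk d0:-→d1:-→d2:-→d3:-→d4:-→d5:-→d6:-→d7:-→d8:-→d9:-→d10:-→d11:-→d12:-→d13:-→d14:H3→d15:-→d16:-→d17:-→d18:-→d19:-→d20:-→d21:-→d22:-→d23:-→d24:H1 -> H1
  add 238.206.73.0/24 -> H3 at depth 24
  lookup 238.206.73.7: bits 111011101100111001001001 walk d0:-→d1:-→d2:-→d3:-→d4:-→d5:-→d6:-→d7:-→d8:-→d9:-→d10:-→d11:-→d12:-→d13:-→d14:H3→d15:-→d16:-→d17:-→d18:-→d19:-→d20:-→d21:-→d22:-→d23:-→d24:H3 -> H3
  - 68.0.0.0/8 clear@8
  - 238.204.0.0/14 clear@14
  add 68.6.37.130/32 -> H1 at depth 32
  lookup 68.6.37.130: bits 01000100000001100010010110000010 walk d0:-→d1:-→d2:-→d3:-→d4:-→d5:-→d6:-→d7:-→d8:-→d9:H3→d10:-→d11:-→d12:-→d13:-→d14:-→d15:-→d16:-→d17:-→d18:-→d19:-→d20:-→d21:-→d22:-→d23:-→d24:H1→d25:-→d26:-→d27:-→d28:-→d29:-→d30:-→d31:-→d32:H1 -> H1
  lookup 238.206.73.1: bits 111011101100111001001001 walk d0:-→d1:-→d2:-→d3:-→d4:-→d5:-→d6:-→d7:-→d8:-→d9:-→d10:-→d11:-→d12:-→d13:-→d14:-→d15:-→d16:-→d17:-→d18:-→d19:-→d20:-→d21:-→d22:-→d23:-→d24:H3 -> H3

== LOOKUPS ==
["H2","H2","H2","no-route","H1","H3","H3","H2","H1","H3","H1","H3"]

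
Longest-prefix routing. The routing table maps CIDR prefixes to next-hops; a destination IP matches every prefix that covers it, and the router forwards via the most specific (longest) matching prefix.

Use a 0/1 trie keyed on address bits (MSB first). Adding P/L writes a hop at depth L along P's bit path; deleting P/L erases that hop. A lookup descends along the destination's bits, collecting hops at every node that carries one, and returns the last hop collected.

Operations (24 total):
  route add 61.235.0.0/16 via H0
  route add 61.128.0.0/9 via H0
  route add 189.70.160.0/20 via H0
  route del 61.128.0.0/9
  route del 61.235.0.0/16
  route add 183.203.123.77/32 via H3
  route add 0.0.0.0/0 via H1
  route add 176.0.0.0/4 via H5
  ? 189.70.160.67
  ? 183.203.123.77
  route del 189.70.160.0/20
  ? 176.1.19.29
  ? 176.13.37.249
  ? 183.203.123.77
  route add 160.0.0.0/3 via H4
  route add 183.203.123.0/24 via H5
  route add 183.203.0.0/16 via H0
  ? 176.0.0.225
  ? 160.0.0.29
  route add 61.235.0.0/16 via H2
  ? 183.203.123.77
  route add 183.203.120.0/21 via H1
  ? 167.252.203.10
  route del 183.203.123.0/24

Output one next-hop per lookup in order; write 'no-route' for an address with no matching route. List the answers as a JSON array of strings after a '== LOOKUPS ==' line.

Process each operation:
  add 61.235.0.0/16 -> H0 at depth 16
  add 61.128.0.0/9 -> H0 at depth 9
  add 189.70.160.0/20 -> H0 at depth 20
  - 61.128.0.0/9 clear@9
  - 61.235.0.0/16 clear@16
  add 183.203.123.77/32 -> H3 at depth 32
  add 0.0.0.0/0 -> H1 at depth 0
  add 176.0.0.0/4 -> H5 at depth 4
  Q 189.70.160.67: descend 10111101010001101010 ; hops seen [H1,H5,H0] ; pick H0
  Q 183.203.123.77: descend 10110111110010110111101101001101 ; hops seen [H1,H5,H3] ; pick H3
  - 189.70.160.0/20 clear@20
  Q 176.1.19.29: descend 10110 ; hops seen [H1,H5] ; pick H5
  Q 176.13.37.249: descend 10110 ; hops seen [H1,H5] ; pick H5
  Q 183.203.123.77: descend 10110111110010110111101101001101 ; hops seen [H1,H5,H3] ; pick H3
  add 160.0.0.0/3 -> H4 at depth 3
  add 183.203.123.0/24 -> H5 at depth 24
  add 183.203.0.0/16 -> H0 at depth 16
  Q 176.0.0.225: descend 10110 ; hops seen [H1,H4,H5] ; pick H5
  Q 160.0.0.29: descend 101 ; hops seen [H1,H4] ; pick H4
  add 61.235.0.0/16 -> H2 at depth 16
  Q 183.203.123.77: descend 10110111110010110111101101001101 ; hops seen [H1,H4,H5,H0,H5,H3] ; pick H3
  add 183.203.120.0/21 -> H1 at depth 21
  Q 167.252.203.10: descend 101 ; hops seen [H1,H4] ; pick H4
  - 183.203.123.0/24 clear@24

== LOOKUPS ==
["H0","H3","H5","H5","H3","H5","H4","H3","H4"]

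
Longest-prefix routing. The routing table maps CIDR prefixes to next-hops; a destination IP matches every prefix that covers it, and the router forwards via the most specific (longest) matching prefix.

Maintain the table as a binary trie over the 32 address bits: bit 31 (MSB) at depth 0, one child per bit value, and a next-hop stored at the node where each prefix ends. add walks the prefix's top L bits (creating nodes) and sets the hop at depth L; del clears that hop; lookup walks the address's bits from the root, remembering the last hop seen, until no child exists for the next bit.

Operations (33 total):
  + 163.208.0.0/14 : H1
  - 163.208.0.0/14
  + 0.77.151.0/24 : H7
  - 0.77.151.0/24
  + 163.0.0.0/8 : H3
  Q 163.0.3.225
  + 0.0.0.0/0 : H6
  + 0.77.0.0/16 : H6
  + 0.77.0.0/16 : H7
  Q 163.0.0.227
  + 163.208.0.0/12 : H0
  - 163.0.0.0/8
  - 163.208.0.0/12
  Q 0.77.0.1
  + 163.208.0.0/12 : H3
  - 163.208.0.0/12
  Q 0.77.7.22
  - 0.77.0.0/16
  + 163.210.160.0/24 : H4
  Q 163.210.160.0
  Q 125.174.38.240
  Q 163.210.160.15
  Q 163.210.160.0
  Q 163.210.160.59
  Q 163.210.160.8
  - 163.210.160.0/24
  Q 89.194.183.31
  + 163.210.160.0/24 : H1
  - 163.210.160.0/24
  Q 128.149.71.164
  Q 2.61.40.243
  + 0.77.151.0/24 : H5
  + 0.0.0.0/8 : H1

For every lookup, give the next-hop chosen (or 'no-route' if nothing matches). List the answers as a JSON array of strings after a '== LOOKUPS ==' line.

Apply in order:
  add 163.208.0.0/14 -> H1 at depth 14
  - 163.208.0.0/14 clear@14
  add 0.77.151.0/24 -> H7 at depth 24
  - 0.77.151.0/24 clear@24
  add 163.0.0.0/8 -> H3 at depth 8
  lookup 163.0.3.225: bits 10100011 walk d0:-→d1:-→d2:-→d3:-→d4:-→d5:-→d6:-→d7:-→d8:H3 -> H3
  add 0.0.0.0/0 -> H6 at depth 0
  add 0.77.0.0/16 -> H6 at depth 16
  add 0.77.0.0/16 -> H7 at depth 16
  lookup 163.0.0.227: bits 10100011 walk d0:H6→d1:-→d2:-→d3:-→d4:-→d5:-→d6:-→d7:-→d8:H3 -> H3
  add 163.208.0.0/12 -> H0 at depth 12
  - 163.0.0.0/8 clear@8
  - 163.208.0.0/12 clear@12
  lookup 0.77.0.1: bits 0000000001001101 walk d0:H6→d1:-→d2:-→d3:-→d4:-→d5:-→d6:-→d7:-→d8:-→d9:-→d10:-→d11:-→d12:-→d13:-→d14:-→d15:-→d16:H7 -> H7
  add 163.208.0.0/12 -> H3 at depth 12
  - 163.208.0.0/12 clear@12
  lookup 0.77.7.22: bits 0000000001001101 walk d0:H6→d1:-→d2:-→d3:-→d4:-→d5:-→d6:-→d7:-→d8:-→d9:-→d10:-→d11:-→d12:-→d13:-→d14:-→d15:-→d16:H7 -> H7
  - 0.77.0.0/16 clear@16
  add 163.210.160.0/24 -> H4 at depth 24
  lookup 163.210.160.0: bits 101000111101001010100000 walk d0:H6→d1:-→d2:-→d3:-→d4:-→d5:-→d6:-→d7:-→d8:-→d9:-→d10:-→d11:-→d12:-→d13:-→d14:-→d15:-→d16:-→d17:-→d18:-→d19:-→d20:-→d21:-→d22:-→d23:-→d24:H4 -> H4
  lookup 125.174.38.240: bits 0 walk d0:H6→d1:- -> H6
  lookup 163.210.160.15: bits 101000111101001010100000 walk d0:H6→d1:-→d2:-→d3:-→d4:-→d5:-→d6:-→d7:-→d8:-→d9:-→d10:-→d11:-→d12:-→d13:-→d14:-→d15:-→d16:-→d17:-→d18:-→d19:-→d20:-→d21:-→d22:-→d23:-→d24:H4 -> H4
  lookup 163.210.160.0: bits 101000111101001010100000 walk d0:H6→d1:-→d2:-→d3:-→d4:-→d5:-→d6:-→d7:-→d8:-→d9:-→d10:-→d11:-→d12:-→d13:-→d14:-→d15:-→d16:-→d17:-→d18:-→d19:-→d20:-→d21:-→d22:-→d23:-→d24:H4 -> H4
  lookup 163.210.160.59: bits 101000111101001010100000 walk d0:H6→d1:-→d2:-→d3:-→d4:-→d5:-→d6:-→d7:-→d8:-→d9:-→d10:-→d11:-→d12:-→d13:-→d14:-→d15:-→d16:-→d17:-→d18:-→d19:-→d20:-→d21:-→d22:-→d23:-→d24:H4 -> H4
  lookup 163.210.160.8: bits 101000111101001010100000 walk d0:H6→d1:-→d2:-→d3:-→d4:-→d5:-→d6:-→d7:-→d8:-→d9:-→d10:-→d11:-→d12:-→d13:-→d14:-→d15:-→d16:-→d17:-→d18:-→d19:-→d20:-→d21:-→d22:-→d23:-→d24:H4 -> H4
  - 163.210.160.0/24 clear@24
  lookup 89.194.183.31: bits 0 walk d0:H6→d1:- -> H6
  add 163.210.160.0/24 -> H1 at depth 24
  - 163.210.160.0/24 clear@24
  lookup 128.149.71.164: bits 10 walk d0:H6→d1:-→d2:- -> H6
  lookup 2.61.40.243: bits 000000 walk d0:H6→d1:-→d2:-→d3:-→d4:-→d5:-→d6:- -> H6
  add 0.77.151.0/24 -> H5 at depth 24
  add 0.0.0.0/8 -> H1 at depth 8

== LOOKUPS ==
["H3","H3","H7","H7","H4","H6","H4","H4","H4","H4","H6","H6","H6"]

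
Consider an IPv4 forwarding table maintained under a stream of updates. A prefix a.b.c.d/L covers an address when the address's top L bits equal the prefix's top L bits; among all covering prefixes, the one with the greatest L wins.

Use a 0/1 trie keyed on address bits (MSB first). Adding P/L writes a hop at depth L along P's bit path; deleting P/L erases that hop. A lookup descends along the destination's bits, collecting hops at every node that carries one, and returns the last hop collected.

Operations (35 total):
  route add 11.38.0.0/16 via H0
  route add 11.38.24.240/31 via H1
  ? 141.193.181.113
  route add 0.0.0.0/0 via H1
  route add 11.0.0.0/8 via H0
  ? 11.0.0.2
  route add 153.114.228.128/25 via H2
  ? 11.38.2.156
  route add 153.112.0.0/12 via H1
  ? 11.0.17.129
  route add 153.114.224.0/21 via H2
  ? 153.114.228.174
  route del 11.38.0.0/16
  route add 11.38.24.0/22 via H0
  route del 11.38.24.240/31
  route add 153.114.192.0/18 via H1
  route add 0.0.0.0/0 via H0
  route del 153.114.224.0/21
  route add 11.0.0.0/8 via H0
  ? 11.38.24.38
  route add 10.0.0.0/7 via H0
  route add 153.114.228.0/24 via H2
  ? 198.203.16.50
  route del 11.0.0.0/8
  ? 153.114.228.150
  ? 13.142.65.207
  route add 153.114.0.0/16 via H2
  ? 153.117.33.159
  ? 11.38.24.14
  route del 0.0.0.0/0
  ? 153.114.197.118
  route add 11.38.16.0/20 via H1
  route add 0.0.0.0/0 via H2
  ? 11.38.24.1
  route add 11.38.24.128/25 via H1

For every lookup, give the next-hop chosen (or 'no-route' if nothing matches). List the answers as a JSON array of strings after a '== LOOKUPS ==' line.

Trace:
  add 11.38.0.0/16 -> H0 at depth 16
  add 11.38.24.240/31 -> H1 at depth 31
  Q 141.193.181.113: descend ε ; hops seen [∅] ; pick no-route
  add 0.0.0.0/0 -> H1 at depth 0
  add 11.0.0.0/8 -> H0 at depth 8
  Q 11.0.0.2: descend 0000101100 ; hops seen [H1,H0] ; pick H0
  add 153.114.228.128/25 -> H2 at depth 25
  Q 11.38.2.156: descend 0000101100100110000 ; hops seen [H1,H0,H0] ; pick H0
  add 153.112.0.0/12 -> H1 at depth 12
  Q 11.0.17.129: descend 0000101100 ; hops seen [H1,H0] ; pick H0
  add 153.114.224.0/21 -> H2 at depth 21
  Q 153.114.228.174: descend 1001100101110010111001001 ; hops seen [H1,H1,H2,H2] ; pick H2
  del 11.38.0.0/16 (clear depth 16)
  add 11.38.24.0/22 -> H0 at depth 22
  del 11.38.24.240/31 (clear depth 31)
  add 153.114.192.0/18 -> H1 at depth 18
  add 0.0.0.0/0 -> H0 at depth 0
  del 153.114.224.0/21 (clear depth 21)
  add 11.0.0.0/8 -> H0 at depth 8
  Q 11.38.24.38: descend 000010110010011000011000 ; hops seen [H0,H0,H0] ; pick H0
  add 10.0.0.0/7 -> H0 at depth 7
  add 153.114.228.0/24 -> H2 at depth 24
  Q 198.203.16.50: descend 1 ; hops seen [H0] ; pick H0
  del 11.0.0.0/8 (clear depth 8)
  Q 153.114.228.150: descend 1001100101110010111001001 ; hops seen [H0,H1,H1,H2,H2] ; pick H2
  Q 13.142.65.207: descend 00001 ; hops seen [H0] ; pick H0
  add 153.114.0.0/16 -> H2 at depth 16
  Q 153.117.33.159: descend 1001100101110 ; hops seen [H0,H1] ; pick H1
  Q 11.38.24.14: descend 000010110010011000011000 ; hops seen [H0,H0,H0] ; pick H0
  del 0.0.0.0/0 (clear depth 0)
  Q 153.114.197.118: descend 100110010111001011 ; hops seen [H1,H2,H1] ; pick H1
  add 11.38.16.0/20 -> H1 at depth 20
  add 0.0.0.0/0 -> H2 at depth 0
  Q 11.38.24.1: descend 000010110010011000011000 ; hops seen [H2,H0,H1,H0] ; pick H0
  add 11.38.24.128/25 -> H1 at depth 25

== LOOKUPS ==
["no-route","H0","H0","H0","H2","H0","H0","H2","H0","H1","H0","H1","H0"]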